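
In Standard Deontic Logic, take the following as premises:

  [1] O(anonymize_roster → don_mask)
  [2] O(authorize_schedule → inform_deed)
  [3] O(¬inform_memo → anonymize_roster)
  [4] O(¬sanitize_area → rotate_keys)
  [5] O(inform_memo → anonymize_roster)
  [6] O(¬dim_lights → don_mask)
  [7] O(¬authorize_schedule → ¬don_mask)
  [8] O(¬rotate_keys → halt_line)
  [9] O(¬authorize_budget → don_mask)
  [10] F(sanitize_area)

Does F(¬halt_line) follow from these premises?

Premise 8 is O(¬rotate_keys → halt_line), but O(¬rotate_keys) is not derivable from the premises, so it does not yield O(halt_line).
No other premise forces O(halt_line). An ideal world satisfying every premise can still have ¬halt_line true, so F(¬halt_line) is not derivable.

No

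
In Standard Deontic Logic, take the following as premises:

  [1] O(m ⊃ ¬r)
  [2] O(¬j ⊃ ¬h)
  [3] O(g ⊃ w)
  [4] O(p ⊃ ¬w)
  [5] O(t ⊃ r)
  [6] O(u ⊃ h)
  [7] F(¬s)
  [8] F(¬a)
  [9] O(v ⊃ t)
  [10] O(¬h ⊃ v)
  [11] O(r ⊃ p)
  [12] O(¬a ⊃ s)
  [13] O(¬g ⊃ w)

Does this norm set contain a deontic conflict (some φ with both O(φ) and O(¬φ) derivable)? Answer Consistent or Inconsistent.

Consistent

Premise 12 is O(¬a ⊃ s); even if O(s) held, inferring O(¬a) would be affirming the consequent — invalid.
So O(¬a) is not derivable, and the apparent clash with O(a) does not arise.
A world satisfying every obligation exists (e.g. a=true, g=false, h=true, j=true, m=false, p=false, r=false, s=true, t=false, u=false, v=false, w=true); no atom is both obligatory and forbidden, so the set is consistent.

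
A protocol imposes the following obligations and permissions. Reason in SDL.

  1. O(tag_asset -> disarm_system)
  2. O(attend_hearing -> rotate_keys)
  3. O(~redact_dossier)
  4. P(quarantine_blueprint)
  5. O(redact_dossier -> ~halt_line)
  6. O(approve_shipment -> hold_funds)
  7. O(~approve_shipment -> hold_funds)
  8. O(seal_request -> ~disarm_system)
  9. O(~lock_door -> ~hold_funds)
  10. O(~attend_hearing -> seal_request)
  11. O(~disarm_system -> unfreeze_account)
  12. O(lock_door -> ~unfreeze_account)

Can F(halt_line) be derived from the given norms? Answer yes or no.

No

Premise 5 is O(redact_dossier -> ~halt_line), but O(redact_dossier) is not derivable from the premises, so it does not yield O(~halt_line).
No other premise forces O(~halt_line). An ideal world satisfying every premise can still have halt_line true, so F(halt_line) is not derivable.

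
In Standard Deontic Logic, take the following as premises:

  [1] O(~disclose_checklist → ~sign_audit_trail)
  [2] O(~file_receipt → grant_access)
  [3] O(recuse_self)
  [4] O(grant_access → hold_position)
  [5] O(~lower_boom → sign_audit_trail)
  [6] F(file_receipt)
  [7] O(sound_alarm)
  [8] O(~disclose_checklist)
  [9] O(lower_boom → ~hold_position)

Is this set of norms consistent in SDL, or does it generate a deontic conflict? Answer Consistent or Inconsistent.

Inconsistent

Premise 8 states O(~disclose_checklist) outright.
Applying K to premise 1 (O(~disclose_checklist → ~sign_audit_trail)) and O(~disclose_checklist) yields O(~sign_audit_trail).
Premise 5 is O(~lower_boom → sign_audit_trail); contrapositively O(~sign_audit_trail → lower_boom). Since O(~sign_audit_trail) holds, K gives O(lower_boom).
Premise 9 is O(lower_boom → ~hold_position); since O(lower_boom), deontic closure gives O(~hold_position).
The contrapositive of premise 4 (O(grant_access → hold_position)) is O(~hold_position → ~grant_access), and O(~hold_position) is already established, so O(~grant_access).
Premise 2, O(~file_receipt → grant_access), contraposes to O(~grant_access → file_receipt); with O(~grant_access) we get O(file_receipt).
Yet premise 6 is F(file_receipt), i.e. O(~file_receipt).
We now have both O(file_receipt) and O(~file_receipt) — file_receipt is simultaneously obligatory and forbidden, violating the D-axiom.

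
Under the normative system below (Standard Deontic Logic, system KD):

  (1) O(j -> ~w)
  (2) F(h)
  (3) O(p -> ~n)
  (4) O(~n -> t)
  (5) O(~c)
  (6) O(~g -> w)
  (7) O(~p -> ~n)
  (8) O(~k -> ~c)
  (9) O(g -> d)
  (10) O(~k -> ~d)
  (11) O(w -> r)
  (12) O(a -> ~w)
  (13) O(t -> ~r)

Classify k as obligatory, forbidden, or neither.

By case analysis on p: premise 3 gives O(p -> ~n) and premise 7 gives O(~p -> ~n), so O(~n) either way.
From O(~n) and premise 4, O(~n -> t), we obtain O(t).
From O(t) and premise 13, O(t -> ~r), we obtain O(~r).
The contrapositive of premise 11 (O(w -> r)) is O(~r -> ~w), and O(~r) is already established, so O(~w).
The contrapositive of premise 6 (O(~g -> w)) is O(~w -> g), and O(~w) is already established, so O(g).
Applying K to premise 9 (O(g -> d)) and O(g) yields O(d).
Premise 10 is O(~k -> ~d); contrapositively O(d -> k). Since O(d) holds, K gives O(k).
Premises 1, 2, 5, 8, 12 do not contribute to this derivation.
Hence k is obligatory.

Obligatory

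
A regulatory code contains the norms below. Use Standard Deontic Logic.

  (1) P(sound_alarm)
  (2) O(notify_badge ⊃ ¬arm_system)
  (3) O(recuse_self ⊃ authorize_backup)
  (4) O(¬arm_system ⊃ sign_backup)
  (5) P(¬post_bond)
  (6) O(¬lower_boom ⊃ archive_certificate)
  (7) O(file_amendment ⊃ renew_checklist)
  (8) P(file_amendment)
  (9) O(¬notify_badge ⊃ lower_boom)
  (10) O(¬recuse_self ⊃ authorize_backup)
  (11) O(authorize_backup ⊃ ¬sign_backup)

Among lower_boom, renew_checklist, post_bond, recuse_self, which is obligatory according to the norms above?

By case analysis on ¬recuse_self: premise 10 gives O(¬recuse_self ⊃ authorize_backup) and premise 3 gives O(recuse_self ⊃ authorize_backup), so O(authorize_backup) either way.
Applying K to premise 11 (O(authorize_backup ⊃ ¬sign_backup)) and O(authorize_backup) yields O(¬sign_backup).
Premise 4, O(¬arm_system ⊃ sign_backup), contraposes to O(¬sign_backup ⊃ arm_system); with O(¬sign_backup) we get O(arm_system).
Premise 2, O(notify_badge ⊃ ¬arm_system), contraposes to O(arm_system ⊃ ¬notify_badge); with O(arm_system) we get O(¬notify_badge).
Applying K to premise 9 (O(¬notify_badge ⊃ lower_boom)) and O(¬notify_badge) yields O(lower_boom).
So O(lower_boom) holds — lower_boom is obligatory. None of the other listed options is made obligatory by any chain of premises.

lower_boom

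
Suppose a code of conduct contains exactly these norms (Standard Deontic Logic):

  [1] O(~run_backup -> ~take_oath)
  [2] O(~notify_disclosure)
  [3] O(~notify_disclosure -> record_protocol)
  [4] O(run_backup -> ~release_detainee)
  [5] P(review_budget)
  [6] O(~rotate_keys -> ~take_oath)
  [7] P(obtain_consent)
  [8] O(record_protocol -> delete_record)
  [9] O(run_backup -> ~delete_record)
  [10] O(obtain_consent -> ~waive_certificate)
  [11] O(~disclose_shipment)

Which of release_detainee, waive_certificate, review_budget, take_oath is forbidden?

take_oath

Premise 2 states O(~notify_disclosure) outright.
Premise 3 is O(~notify_disclosure -> record_protocol); since O(~notify_disclosure), deontic closure gives O(record_protocol).
From O(record_protocol) and premise 8, O(record_protocol -> delete_record), we obtain O(delete_record).
Premise 9 is O(run_backup -> ~delete_record); contrapositively O(delete_record -> ~run_backup). Since O(delete_record) holds, K gives O(~run_backup).
Applying K to premise 1 (O(~run_backup -> ~take_oath)) and O(~run_backup) yields O(~take_oath).
So O(~take_oath) holds, i.e. take_oath is forbidden. None of the other listed options is forbidden under the premises.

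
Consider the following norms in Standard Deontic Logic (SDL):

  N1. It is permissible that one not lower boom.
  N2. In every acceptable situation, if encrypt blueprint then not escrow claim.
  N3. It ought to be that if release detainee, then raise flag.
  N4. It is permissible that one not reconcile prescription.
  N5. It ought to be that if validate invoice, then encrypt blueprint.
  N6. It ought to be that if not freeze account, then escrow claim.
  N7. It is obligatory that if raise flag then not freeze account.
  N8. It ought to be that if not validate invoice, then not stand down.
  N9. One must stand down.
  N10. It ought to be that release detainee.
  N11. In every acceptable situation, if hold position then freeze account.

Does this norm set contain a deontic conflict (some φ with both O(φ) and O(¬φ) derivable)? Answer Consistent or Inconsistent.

Inconsistent

From premise 9 we have O(stand_down).
Premise 8, O(¬validate_invoice → ¬stand_down), contraposes to O(stand_down → validate_invoice); with O(stand_down) we get O(validate_invoice).
With premise 5, O(validate_invoice → encrypt_blueprint), the K-axiom yields O(encrypt_blueprint).
Premise 2 is O(encrypt_blueprint → ¬escrow_claim); since O(encrypt_blueprint), deontic closure gives O(¬escrow_claim).
Premise 6 is O(¬freeze_account → escrow_claim); contrapositively O(¬escrow_claim → freeze_account). Since O(¬escrow_claim) holds, K gives O(freeze_account).
Premise 7 is O(raise_flag → ¬freeze_account); contrapositively O(freeze_account → ¬raise_flag). Since O(freeze_account) holds, K gives O(¬raise_flag).
The contrapositive of premise 3 (O(release_detainee → raise_flag)) is O(¬raise_flag → ¬release_detainee), and O(¬raise_flag) is already established, so O(¬release_detainee).
However, premise 10 gives O(release_detainee).
We now have both O(¬release_detainee) and O(release_detainee) — release_detainee is simultaneously obligatory and forbidden, violating the D-axiom.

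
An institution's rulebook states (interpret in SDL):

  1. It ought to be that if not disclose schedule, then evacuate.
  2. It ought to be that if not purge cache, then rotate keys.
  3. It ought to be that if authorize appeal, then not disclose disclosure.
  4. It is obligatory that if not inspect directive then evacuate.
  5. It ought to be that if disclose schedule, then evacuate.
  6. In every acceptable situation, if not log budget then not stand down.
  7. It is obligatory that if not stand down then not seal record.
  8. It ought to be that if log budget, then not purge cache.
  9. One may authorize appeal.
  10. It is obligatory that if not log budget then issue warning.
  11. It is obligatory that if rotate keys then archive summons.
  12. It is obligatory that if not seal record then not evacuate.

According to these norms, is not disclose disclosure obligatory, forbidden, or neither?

Premise 3 is O(authorize_appeal → ¬disclose_disclosure), but O(authorize_appeal) is not derivable from the premises (the permission P(authorize_appeal) asserts only ¬O(¬authorize_appeal), not O(authorize_appeal)), so it does not yield O(¬disclose_disclosure).
No premise or chain of K-axiom applications forces O(¬disclose_disclosure), and none forces O(disclose_disclosure). So ¬disclose_disclosure is neither obligatory nor forbidden under these norms.

Neither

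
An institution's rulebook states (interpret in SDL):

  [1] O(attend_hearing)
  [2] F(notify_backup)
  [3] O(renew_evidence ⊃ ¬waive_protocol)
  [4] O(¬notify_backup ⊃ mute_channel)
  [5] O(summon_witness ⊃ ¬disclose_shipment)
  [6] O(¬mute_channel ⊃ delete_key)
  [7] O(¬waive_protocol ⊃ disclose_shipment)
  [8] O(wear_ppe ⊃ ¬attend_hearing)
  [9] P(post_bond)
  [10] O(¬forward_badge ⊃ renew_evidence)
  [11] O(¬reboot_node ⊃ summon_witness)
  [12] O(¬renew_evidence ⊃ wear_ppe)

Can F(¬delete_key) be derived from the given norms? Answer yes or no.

Premise 6 is O(¬mute_channel ⊃ delete_key), but O(¬mute_channel) is not derivable from the premises, so it does not yield O(delete_key).
No other premise forces O(delete_key). An ideal world satisfying every premise can still have ¬delete_key true, so F(¬delete_key) is not derivable.

No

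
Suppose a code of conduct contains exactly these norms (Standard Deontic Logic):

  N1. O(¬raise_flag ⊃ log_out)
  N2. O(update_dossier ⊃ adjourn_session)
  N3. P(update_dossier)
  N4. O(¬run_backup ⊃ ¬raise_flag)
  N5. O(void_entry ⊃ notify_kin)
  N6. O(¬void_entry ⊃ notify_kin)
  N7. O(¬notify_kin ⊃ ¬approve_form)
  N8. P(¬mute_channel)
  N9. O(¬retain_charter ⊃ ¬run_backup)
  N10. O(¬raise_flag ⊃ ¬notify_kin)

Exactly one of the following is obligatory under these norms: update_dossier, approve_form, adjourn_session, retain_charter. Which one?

retain_charter

By case analysis on ¬void_entry: premise 6 gives O(¬void_entry ⊃ notify_kin) and premise 5 gives O(void_entry ⊃ notify_kin), so O(notify_kin) either way.
The contrapositive of premise 10 (O(¬raise_flag ⊃ ¬notify_kin)) is O(notify_kin ⊃ raise_flag), and O(notify_kin) is already established, so O(raise_flag).
The contrapositive of premise 4 (O(¬run_backup ⊃ ¬raise_flag)) is O(raise_flag ⊃ run_backup), and O(raise_flag) is already established, so O(run_backup).
The contrapositive of premise 9 (O(¬retain_charter ⊃ ¬run_backup)) is O(run_backup ⊃ retain_charter), and O(run_backup) is already established, so O(retain_charter).
So O(retain_charter) holds — retain_charter is obligatory. None of the other listed options is made obligatory by any chain of premises.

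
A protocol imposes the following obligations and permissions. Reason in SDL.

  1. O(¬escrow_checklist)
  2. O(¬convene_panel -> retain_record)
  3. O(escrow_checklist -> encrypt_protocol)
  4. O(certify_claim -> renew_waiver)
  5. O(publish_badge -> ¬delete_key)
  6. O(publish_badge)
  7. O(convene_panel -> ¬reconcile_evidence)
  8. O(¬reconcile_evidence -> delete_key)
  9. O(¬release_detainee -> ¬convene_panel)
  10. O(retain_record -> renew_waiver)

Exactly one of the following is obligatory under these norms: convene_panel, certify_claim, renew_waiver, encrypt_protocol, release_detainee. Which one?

renew_waiver

From premise 6 we have O(publish_badge).
Premise 5 is O(publish_badge -> ¬delete_key); since O(publish_badge), deontic closure gives O(¬delete_key).
Premise 8, O(¬reconcile_evidence -> delete_key), contraposes to O(¬delete_key -> reconcile_evidence); with O(¬delete_key) we get O(reconcile_evidence).
Premise 7 is O(convene_panel -> ¬reconcile_evidence); contrapositively O(reconcile_evidence -> ¬convene_panel). Since O(reconcile_evidence) holds, K gives O(¬convene_panel).
Applying K to premise 2 (O(¬convene_panel -> retain_record)) and O(¬convene_panel) yields O(retain_record).
With premise 10, O(retain_record -> renew_waiver), the K-axiom yields O(renew_waiver).
So O(renew_waiver) holds — renew_waiver is obligatory. None of the other listed options is made obligatory by any chain of premises.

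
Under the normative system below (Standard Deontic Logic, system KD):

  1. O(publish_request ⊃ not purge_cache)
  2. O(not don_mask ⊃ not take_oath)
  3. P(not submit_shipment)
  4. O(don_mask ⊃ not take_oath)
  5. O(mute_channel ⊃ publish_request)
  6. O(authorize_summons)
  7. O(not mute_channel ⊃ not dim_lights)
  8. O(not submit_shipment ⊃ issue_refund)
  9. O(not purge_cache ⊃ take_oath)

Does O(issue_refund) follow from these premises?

Premise 8 is O(not submit_shipment ⊃ issue_refund), but O(not submit_shipment) is not derivable from the premises (the permission P(not submit_shipment) asserts only not O(submit_shipment), not O(not submit_shipment)), so it does not yield O(issue_refund).
No other premise forces O(issue_refund). An ideal world satisfying every premise can still have issue_refund false, so O(issue_refund) is not derivable.

No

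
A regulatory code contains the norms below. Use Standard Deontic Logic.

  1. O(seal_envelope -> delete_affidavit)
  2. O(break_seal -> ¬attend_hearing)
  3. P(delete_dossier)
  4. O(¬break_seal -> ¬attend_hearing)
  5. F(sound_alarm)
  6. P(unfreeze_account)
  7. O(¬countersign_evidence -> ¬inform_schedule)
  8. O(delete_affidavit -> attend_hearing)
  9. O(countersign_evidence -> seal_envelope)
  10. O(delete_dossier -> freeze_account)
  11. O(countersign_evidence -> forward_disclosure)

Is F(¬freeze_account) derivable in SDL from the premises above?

Premise 10 is O(delete_dossier -> freeze_account), but O(delete_dossier) is not derivable from the premises (the permission P(delete_dossier) asserts only ¬O(¬delete_dossier), not O(delete_dossier)), so it does not yield O(freeze_account).
No other premise forces O(freeze_account). An ideal world satisfying every premise can still have ¬freeze_account true, so F(¬freeze_account) is not derivable.

No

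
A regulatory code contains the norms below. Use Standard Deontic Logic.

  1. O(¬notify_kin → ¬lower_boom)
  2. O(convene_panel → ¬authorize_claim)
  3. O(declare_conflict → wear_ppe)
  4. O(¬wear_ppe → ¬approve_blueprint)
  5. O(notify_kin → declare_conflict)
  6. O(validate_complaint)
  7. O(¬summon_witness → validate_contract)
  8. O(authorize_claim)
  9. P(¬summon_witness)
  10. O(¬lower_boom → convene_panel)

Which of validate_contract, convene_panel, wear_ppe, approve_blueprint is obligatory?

From premise 8 we have O(authorize_claim).
Premise 2 is O(convene_panel → ¬authorize_claim); contrapositively O(authorize_claim → ¬convene_panel). Since O(authorize_claim) holds, K gives O(¬convene_panel).
Premise 10, O(¬lower_boom → convene_panel), contraposes to O(¬convene_panel → lower_boom); with O(¬convene_panel) we get O(lower_boom).
Premise 1 is O(¬notify_kin → ¬lower_boom); contrapositively O(lower_boom → notify_kin). Since O(lower_boom) holds, K gives O(notify_kin).
From O(notify_kin) and premise 5, O(notify_kin → declare_conflict), we obtain O(declare_conflict).
Applying K to premise 3 (O(declare_conflict → wear_ppe)) and O(declare_conflict) yields O(wear_ppe).
So O(wear_ppe) holds — wear_ppe is obligatory. None of the other listed options is made obligatory by any chain of premises.

wear_ppe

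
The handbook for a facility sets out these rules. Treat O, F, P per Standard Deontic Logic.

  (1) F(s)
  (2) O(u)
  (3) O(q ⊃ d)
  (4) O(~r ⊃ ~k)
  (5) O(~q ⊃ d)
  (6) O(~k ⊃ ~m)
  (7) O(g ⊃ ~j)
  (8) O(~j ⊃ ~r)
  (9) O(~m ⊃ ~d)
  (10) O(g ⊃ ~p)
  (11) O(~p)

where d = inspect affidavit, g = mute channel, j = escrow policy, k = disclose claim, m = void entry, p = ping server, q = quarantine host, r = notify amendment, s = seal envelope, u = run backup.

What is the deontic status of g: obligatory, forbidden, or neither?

Forbidden

Premises 3 and 5 are O(q ⊃ d) and O(~q ⊃ d); every ideal world satisfies q or ~q, so in either case d holds — hence O(d).
Premise 9, O(~m ⊃ ~d), contraposes to O(d ⊃ m); with O(d) we get O(m).
Premise 6, O(~k ⊃ ~m), contraposes to O(m ⊃ k); with O(m) we get O(k).
Premise 4 is O(~r ⊃ ~k); contrapositively O(k ⊃ r). Since O(k) holds, K gives O(r).
The contrapositive of premise 8 (O(~j ⊃ ~r)) is O(r ⊃ j), and O(r) is already established, so O(j).
The contrapositive of premise 7 (O(g ⊃ ~j)) is O(j ⊃ ~g), and O(j) is already established, so O(~g).
Premises 1, 2, 10, 11 do not contribute to this derivation.
Thus O(~g), which is F(g): g is forbidden.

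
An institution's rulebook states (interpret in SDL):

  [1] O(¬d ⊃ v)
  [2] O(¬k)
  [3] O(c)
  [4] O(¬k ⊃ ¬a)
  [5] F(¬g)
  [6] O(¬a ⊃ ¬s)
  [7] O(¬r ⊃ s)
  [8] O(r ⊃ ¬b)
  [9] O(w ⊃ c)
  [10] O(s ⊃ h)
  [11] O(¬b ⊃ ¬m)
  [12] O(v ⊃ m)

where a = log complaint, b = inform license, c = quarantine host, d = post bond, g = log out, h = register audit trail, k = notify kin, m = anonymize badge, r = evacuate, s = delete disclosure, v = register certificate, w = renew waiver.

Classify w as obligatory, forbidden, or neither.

Premise 9 is O(w ⊃ c); even if O(c) held, inferring O(w) would be affirming the consequent — invalid.
No premise or chain of K-axiom applications forces O(w), and none forces O(¬w). So w is neither obligatory nor forbidden under these norms.

Neither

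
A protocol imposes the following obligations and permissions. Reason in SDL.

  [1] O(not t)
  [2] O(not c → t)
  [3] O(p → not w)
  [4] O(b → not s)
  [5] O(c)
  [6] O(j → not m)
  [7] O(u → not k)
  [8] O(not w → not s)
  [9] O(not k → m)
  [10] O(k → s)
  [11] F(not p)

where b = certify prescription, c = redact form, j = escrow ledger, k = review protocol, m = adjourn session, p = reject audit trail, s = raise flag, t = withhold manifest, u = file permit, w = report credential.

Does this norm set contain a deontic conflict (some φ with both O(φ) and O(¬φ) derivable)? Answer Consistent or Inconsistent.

Premise 2 is O(not c → t), but O(not c) is not derivable from the premises, so it does not yield O(t).
So O(t) is not derivable, and the apparent clash with O(not t) does not arise.
A world satisfying every obligation exists (e.g. b=false, c=true, j=false, k=false, m=true, p=true, s=false, t=false, u=false, w=false); no atom is both obligatory and forbidden, so the set is consistent.

Consistent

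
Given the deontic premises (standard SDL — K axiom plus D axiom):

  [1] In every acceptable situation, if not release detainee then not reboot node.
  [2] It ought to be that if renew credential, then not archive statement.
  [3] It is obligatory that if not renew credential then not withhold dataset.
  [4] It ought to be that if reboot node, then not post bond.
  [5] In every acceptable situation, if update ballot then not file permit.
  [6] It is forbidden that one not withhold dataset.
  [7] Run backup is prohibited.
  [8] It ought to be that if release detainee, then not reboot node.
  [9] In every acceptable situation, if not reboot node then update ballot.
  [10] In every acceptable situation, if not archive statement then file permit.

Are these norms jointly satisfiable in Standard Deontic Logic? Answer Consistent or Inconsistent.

Premises 1 and 8 are O(¬release_detainee → ¬reboot_node) and O(release_detainee → ¬reboot_node); every ideal world satisfies ¬release_detainee or release_detainee, so in either case ¬reboot_node holds — hence O(¬reboot_node).
From O(¬reboot_node) and premise 9, O(¬reboot_node → update_ballot), we obtain O(update_ballot).
From O(update_ballot) and premise 5, O(update_ballot → ¬file_permit), we obtain O(¬file_permit).
Premise 10 is O(¬archive_statement → file_permit); contrapositively O(¬file_permit → archive_statement). Since O(¬file_permit) holds, K gives O(archive_statement).
Premise 2, O(renew_credential → ¬archive_statement), contraposes to O(archive_statement → ¬renew_credential); with O(archive_statement) we get O(¬renew_credential).
With premise 3, O(¬renew_credential → ¬withhold_dataset), the K-axiom yields O(¬withhold_dataset).
However, F(¬withhold_dataset) at premise 6 amounts to O(withhold_dataset).
We now have both O(¬withhold_dataset) and O(withhold_dataset) — withhold_dataset is simultaneously obligatory and forbidden, violating the D-axiom.

Inconsistent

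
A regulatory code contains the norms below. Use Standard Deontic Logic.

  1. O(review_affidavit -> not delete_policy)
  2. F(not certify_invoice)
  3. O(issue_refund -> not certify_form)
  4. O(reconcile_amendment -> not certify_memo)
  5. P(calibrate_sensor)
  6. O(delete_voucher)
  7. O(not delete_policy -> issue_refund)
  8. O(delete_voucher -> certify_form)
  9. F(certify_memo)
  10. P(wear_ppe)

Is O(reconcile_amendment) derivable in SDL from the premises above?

Premise 4 is O(reconcile_amendment -> not certify_memo); even if O(not certify_memo) held, inferring O(reconcile_amendment) would be affirming the consequent — invalid.
No other premise forces O(reconcile_amendment). An ideal world satisfying every premise can still have reconcile_amendment false, so O(reconcile_amendment) is not derivable.

No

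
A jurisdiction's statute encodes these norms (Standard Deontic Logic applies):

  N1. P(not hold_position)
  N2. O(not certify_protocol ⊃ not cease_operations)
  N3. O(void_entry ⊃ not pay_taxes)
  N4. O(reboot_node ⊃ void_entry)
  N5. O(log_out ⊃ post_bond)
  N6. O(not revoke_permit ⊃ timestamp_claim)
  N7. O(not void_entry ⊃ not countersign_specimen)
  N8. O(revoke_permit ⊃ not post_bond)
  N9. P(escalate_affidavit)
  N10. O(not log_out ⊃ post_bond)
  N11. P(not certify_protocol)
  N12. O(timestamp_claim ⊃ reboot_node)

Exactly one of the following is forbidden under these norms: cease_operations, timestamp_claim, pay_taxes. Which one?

pay_taxes

Premises 5 and 10 are O(log_out ⊃ post_bond) and O(not log_out ⊃ post_bond); every ideal world satisfies log_out or not log_out, so in either case post_bond holds — hence O(post_bond).
Premise 8 is O(revoke_permit ⊃ not post_bond); contrapositively O(post_bond ⊃ not revoke_permit). Since O(post_bond) holds, K gives O(not revoke_permit).
From O(not revoke_permit) and premise 6, O(not revoke_permit ⊃ timestamp_claim), we obtain O(timestamp_claim).
Premise 12 is O(timestamp_claim ⊃ reboot_node); since O(timestamp_claim), deontic closure gives O(reboot_node).
From O(reboot_node) and premise 4, O(reboot_node ⊃ void_entry), we obtain O(void_entry).
Applying K to premise 3 (O(void_entry ⊃ not pay_taxes)) and O(void_entry) yields O(not pay_taxes).
So O(not pay_taxes) holds, i.e. pay_taxes is forbidden. None of the other listed options is forbidden under the premises.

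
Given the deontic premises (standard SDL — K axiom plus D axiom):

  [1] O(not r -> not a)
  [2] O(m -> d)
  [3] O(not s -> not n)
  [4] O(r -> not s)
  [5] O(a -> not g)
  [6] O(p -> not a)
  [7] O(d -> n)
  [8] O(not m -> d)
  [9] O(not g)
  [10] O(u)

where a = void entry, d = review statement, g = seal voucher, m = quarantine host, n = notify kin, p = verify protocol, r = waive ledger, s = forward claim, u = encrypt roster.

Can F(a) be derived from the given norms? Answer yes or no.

Premises 8 and 2 cover both cases: O(not m -> d) and O(m -> d). Since not m ∨ m is a tautology, O(d) follows.
With premise 7, O(d -> n), the K-axiom yields O(n).
Premise 3, O(not s -> not n), contraposes to O(n -> s); with O(n) we get O(s).
The contrapositive of premise 4 (O(r -> not s)) is O(s -> not r), and O(s) is already established, so O(not r).
With premise 1, O(not r -> not a), the K-axiom yields O(not a).
Premises 5, 6, 9, 10 do not contribute to this derivation.
So O(not a) holds, i.e. F(a). The claim follows.

Yes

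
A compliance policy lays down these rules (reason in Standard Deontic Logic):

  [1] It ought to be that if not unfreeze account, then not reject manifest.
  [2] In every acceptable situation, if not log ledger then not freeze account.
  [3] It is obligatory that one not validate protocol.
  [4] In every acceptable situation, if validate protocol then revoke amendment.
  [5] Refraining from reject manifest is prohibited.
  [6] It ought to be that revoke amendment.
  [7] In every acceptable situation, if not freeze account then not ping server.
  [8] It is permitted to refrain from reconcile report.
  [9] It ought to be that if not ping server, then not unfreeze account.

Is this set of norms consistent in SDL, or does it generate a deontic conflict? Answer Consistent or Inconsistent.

Premise 4 is O(validate_protocol → revoke_amendment); even if O(revoke_amendment) held, inferring O(validate_protocol) would be affirming the consequent — invalid.
So O(validate_protocol) is not derivable, and the apparent clash with O(¬validate_protocol) does not arise.
A world satisfying every obligation exists (e.g. freeze_account=true, log_ledger=true, ping_server=true, reconcile_report=false, reject_manifest=true, revoke_amendment=true, unfreeze_account=true, validate_protocol=false); no atom is both obligatory and forbidden, so the set is consistent.

Consistent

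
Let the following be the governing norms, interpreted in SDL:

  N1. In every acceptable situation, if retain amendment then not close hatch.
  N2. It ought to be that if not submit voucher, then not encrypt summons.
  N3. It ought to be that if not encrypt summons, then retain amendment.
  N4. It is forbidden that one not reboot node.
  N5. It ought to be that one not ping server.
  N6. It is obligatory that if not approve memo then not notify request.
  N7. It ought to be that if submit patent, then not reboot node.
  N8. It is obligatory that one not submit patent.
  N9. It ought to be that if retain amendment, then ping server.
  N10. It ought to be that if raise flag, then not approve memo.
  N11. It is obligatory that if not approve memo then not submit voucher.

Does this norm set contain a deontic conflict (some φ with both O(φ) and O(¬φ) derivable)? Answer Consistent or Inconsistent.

Consistent

Premise 7 is O(submit_patent → ¬reboot_node), but O(submit_patent) is not derivable from the premises, so it does not yield O(¬reboot_node).
So O(¬reboot_node) is not derivable, and the apparent clash with O(reboot_node) does not arise.
A world satisfying every obligation exists (e.g. approve_memo=true, close_hatch=false, encrypt_summons=true, notify_request=false, ping_server=false, raise_flag=false, reboot_node=true, retain_amendment=false, submit_patent=false, submit_voucher=true); no atom is both obligatory and forbidden, so the set is consistent.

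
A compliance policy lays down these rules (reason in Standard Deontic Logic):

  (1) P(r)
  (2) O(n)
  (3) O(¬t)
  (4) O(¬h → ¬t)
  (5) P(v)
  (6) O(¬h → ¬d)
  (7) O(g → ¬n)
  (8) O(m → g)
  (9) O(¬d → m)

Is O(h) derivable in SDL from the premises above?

From premise 2 we have O(n).
The contrapositive of premise 7 (O(g → ¬n)) is O(n → ¬g), and O(n) is already established, so O(¬g).
The contrapositive of premise 8 (O(m → g)) is O(¬g → ¬m), and O(¬g) is already established, so O(¬m).
Premise 9, O(¬d → m), contraposes to O(¬m → d); with O(¬m) we get O(d).
Premise 6, O(¬h → ¬d), contraposes to O(d → h); with O(d) we get O(h).
Premises 1, 3, 4, 5 do not contribute to this derivation.
So O(h) follows.

Yes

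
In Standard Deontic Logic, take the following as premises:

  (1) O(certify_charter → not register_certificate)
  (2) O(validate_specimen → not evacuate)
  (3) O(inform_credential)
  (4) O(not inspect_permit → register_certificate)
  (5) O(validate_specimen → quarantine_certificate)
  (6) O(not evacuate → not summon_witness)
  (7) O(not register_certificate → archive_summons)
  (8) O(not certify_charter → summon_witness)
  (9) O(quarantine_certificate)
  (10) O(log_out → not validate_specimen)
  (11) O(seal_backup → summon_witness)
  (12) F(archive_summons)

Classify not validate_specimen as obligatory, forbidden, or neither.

Premise 12, F(archive_summons), is equivalent to O(not archive_summons).
Premise 7, O(not register_certificate → archive_summons), contraposes to O(not archive_summons → register_certificate); with O(not archive_summons) we get O(register_certificate).
Premise 1 is O(certify_charter → not register_certificate); contrapositively O(register_certificate → not certify_charter). Since O(register_certificate) holds, K gives O(not certify_charter).
Premise 8 is O(not certify_charter → summon_witness); since O(not certify_charter), deontic closure gives O(summon_witness).
The contrapositive of premise 6 (O(not evacuate → not summon_witness)) is O(summon_witness → evacuate), and O(summon_witness) is already established, so O(evacuate).
Premise 2, O(validate_specimen → not evacuate), contraposes to O(evacuate → not validate_specimen); with O(evacuate) we get O(not validate_specimen).
Premises 3, 4, 5, 9, 10, 11 do not contribute to this derivation.
Hence not validate_specimen is obligatory.

Obligatory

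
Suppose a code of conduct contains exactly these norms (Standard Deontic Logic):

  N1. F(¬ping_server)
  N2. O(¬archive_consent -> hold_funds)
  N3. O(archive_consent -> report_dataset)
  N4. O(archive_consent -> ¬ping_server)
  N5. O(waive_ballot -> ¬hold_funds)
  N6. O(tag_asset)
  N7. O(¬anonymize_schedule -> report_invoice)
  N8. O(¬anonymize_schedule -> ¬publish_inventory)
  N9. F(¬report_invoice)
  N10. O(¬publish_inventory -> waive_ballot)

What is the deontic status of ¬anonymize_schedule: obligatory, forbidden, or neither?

Premise 1, F(¬ping_server), is equivalent to O(ping_server).
Premise 4 is O(archive_consent -> ¬ping_server); contrapositively O(ping_server -> ¬archive_consent). Since O(ping_server) holds, K gives O(¬archive_consent).
Premise 2 is O(¬archive_consent -> hold_funds); since O(¬archive_consent), deontic closure gives O(hold_funds).
Premise 5 is O(waive_ballot -> ¬hold_funds); contrapositively O(hold_funds -> ¬waive_ballot). Since O(hold_funds) holds, K gives O(¬waive_ballot).
Premise 10 is O(¬publish_inventory -> waive_ballot); contrapositively O(¬waive_ballot -> publish_inventory). Since O(¬waive_ballot) holds, K gives O(publish_inventory).
The contrapositive of premise 8 (O(¬anonymize_schedule -> ¬publish_inventory)) is O(publish_inventory -> anonymize_schedule), and O(publish_inventory) is already established, so O(anonymize_schedule).
Premises 3, 6, 7, 9 do not contribute to this derivation.
Thus O(anonymize_schedule), which is F(¬anonymize_schedule): ¬anonymize_schedule is forbidden.

Forbidden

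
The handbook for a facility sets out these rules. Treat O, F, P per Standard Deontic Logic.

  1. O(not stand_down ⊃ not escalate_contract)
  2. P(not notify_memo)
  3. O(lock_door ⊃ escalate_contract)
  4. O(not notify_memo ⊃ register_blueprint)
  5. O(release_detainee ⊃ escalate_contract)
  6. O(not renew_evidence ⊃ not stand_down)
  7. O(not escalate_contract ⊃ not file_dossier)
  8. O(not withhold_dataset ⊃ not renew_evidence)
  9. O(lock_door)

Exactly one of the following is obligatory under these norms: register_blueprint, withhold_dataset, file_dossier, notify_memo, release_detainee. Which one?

withhold_dataset

From premise 9 we have O(lock_door).
Applying K to premise 3 (O(lock_door ⊃ escalate_contract)) and O(lock_door) yields O(escalate_contract).
Premise 1 is O(not stand_down ⊃ not escalate_contract); contrapositively O(escalate_contract ⊃ stand_down). Since O(escalate_contract) holds, K gives O(stand_down).
The contrapositive of premise 6 (O(not renew_evidence ⊃ not stand_down)) is O(stand_down ⊃ renew_evidence), and O(stand_down) is already established, so O(renew_evidence).
The contrapositive of premise 8 (O(not withhold_dataset ⊃ not renew_evidence)) is O(renew_evidence ⊃ withhold_dataset), and O(renew_evidence) is already established, so O(withhold_dataset).
So O(withhold_dataset) holds — withhold_dataset is obligatory. None of the other listed options is made obligatory by any chain of premises.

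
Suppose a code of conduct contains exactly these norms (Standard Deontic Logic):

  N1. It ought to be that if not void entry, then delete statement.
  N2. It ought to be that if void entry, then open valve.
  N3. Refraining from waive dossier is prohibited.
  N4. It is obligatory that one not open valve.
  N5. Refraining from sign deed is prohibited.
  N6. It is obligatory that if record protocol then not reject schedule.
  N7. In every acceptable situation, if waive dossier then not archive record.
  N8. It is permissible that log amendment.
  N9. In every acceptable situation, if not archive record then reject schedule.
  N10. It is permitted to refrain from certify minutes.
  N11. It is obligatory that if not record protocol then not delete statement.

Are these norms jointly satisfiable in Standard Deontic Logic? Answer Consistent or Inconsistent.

Inconsistent

Premise 4 gives O(¬open_valve).
Premise 2, O(void_entry → open_valve), contraposes to O(¬open_valve → ¬void_entry); with O(¬open_valve) we get O(¬void_entry).
With premise 1, O(¬void_entry → delete_statement), the K-axiom yields O(delete_statement).
The contrapositive of premise 11 (O(¬record_protocol → ¬delete_statement)) is O(delete_statement → record_protocol), and O(delete_statement) is already established, so O(record_protocol).
From O(record_protocol) and premise 6, O(record_protocol → ¬reject_schedule), we obtain O(¬reject_schedule).
Premise 9, O(¬archive_record → reject_schedule), contraposes to O(¬reject_schedule → archive_record); with O(¬reject_schedule) we get O(archive_record).
The contrapositive of premise 7 (O(waive_dossier → ¬archive_record)) is O(archive_record → ¬waive_dossier), and O(archive_record) is already established, so O(¬waive_dossier).
Yet premise 3 is F(¬waive_dossier), i.e. O(waive_dossier).
We now have both O(¬waive_dossier) and O(waive_dossier) — waive_dossier is simultaneously obligatory and forbidden, violating the D-axiom.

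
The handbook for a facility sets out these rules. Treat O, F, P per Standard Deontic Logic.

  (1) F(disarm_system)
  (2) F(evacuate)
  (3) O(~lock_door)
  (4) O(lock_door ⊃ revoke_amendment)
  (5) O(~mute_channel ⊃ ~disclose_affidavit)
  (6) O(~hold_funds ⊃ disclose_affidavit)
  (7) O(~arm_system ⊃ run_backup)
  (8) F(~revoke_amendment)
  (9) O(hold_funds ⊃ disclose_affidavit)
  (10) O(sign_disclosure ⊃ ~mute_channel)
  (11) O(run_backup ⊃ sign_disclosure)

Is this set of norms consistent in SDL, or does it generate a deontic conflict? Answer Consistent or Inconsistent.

Premise 4 is O(lock_door ⊃ revoke_amendment); even if O(revoke_amendment) held, inferring O(lock_door) would be affirming the consequent — invalid.
So O(lock_door) is not derivable, and the apparent clash with O(~lock_door) does not arise.
A world satisfying every obligation exists (e.g. arm_system=true, disarm_system=false, disclose_affidavit=true, evacuate=false, hold_funds=false, lock_door=false, mute_channel=true, revoke_amendment=true, run_backup=false, sign_disclosure=false); no atom is both obligatory and forbidden, so the set is consistent.

Consistent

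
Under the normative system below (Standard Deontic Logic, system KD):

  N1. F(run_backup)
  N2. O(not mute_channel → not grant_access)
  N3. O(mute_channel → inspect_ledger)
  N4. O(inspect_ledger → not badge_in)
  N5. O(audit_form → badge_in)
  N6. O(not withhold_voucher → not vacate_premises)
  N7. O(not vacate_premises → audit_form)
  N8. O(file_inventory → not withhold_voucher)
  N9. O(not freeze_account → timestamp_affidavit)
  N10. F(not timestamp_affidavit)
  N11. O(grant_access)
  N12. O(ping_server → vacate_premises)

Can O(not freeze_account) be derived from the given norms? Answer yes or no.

Premise 9 is O(not freeze_account → timestamp_affidavit); even if O(timestamp_affidavit) held, inferring O(not freeze_account) would be affirming the consequent — invalid.
No other premise forces O(not freeze_account). An ideal world satisfying every premise can still have not freeze_account false, so O(not freeze_account) is not derivable.

No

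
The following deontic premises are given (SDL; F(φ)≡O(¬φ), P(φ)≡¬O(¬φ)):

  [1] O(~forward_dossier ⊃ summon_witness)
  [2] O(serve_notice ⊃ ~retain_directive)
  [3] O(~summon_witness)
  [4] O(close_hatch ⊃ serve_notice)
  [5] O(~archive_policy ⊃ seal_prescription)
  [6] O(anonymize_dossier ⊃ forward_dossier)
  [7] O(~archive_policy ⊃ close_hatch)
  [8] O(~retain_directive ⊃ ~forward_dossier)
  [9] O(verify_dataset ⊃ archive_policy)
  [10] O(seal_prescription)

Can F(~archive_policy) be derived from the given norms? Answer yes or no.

Yes

Premise 3 gives O(~summon_witness).
The contrapositive of premise 1 (O(~forward_dossier ⊃ summon_witness)) is O(~summon_witness ⊃ forward_dossier), and O(~summon_witness) is already established, so O(forward_dossier).
Premise 8, O(~retain_directive ⊃ ~forward_dossier), contraposes to O(forward_dossier ⊃ retain_directive); with O(forward_dossier) we get O(retain_directive).
Premise 2 is O(serve_notice ⊃ ~retain_directive); contrapositively O(retain_directive ⊃ ~serve_notice). Since O(retain_directive) holds, K gives O(~serve_notice).
Premise 4 is O(close_hatch ⊃ serve_notice); contrapositively O(~serve_notice ⊃ ~close_hatch). Since O(~serve_notice) holds, K gives O(~close_hatch).
The contrapositive of premise 7 (O(~archive_policy ⊃ close_hatch)) is O(~close_hatch ⊃ archive_policy), and O(~close_hatch) is already established, so O(archive_policy).
Premises 5, 6, 9, 10 do not contribute to this derivation.
So O(archive_policy) holds, i.e. F(~archive_policy). The claim follows.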